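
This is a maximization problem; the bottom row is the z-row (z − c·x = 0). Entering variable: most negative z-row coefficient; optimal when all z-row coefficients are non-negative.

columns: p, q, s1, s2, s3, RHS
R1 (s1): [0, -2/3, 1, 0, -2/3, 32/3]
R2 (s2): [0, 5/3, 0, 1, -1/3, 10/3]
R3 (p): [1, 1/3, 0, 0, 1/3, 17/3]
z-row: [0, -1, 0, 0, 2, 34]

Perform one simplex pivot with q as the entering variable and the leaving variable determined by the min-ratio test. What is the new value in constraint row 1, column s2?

Ratio test on column q — row 1: entry -2/3 ≤ 0; row 2: (10/3)/(5/3) = 2; row 3: (17/3)/(1/3) = 17. Minimum is 2 at row 2 (s2 leaves); pivot element 5/3.
Divide row 2 by 5/3; eliminate column q from the other rows.
Row 1 update in column s2: 0 − (-2/3)·(3/5) = 2/5.

2/5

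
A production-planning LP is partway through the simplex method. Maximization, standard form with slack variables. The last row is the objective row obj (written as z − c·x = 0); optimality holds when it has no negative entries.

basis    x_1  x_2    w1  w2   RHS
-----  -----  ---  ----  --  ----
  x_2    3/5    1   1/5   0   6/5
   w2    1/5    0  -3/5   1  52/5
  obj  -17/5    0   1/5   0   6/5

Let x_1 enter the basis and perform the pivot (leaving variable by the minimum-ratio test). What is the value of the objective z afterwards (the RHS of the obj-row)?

8

Ratio test on column x_1 — row 1: (6/5)/(3/5) = 2; row 2: (52/5)/(1/5) = 52. Minimum is 2 at row 1 (x_2 leaves); pivot element 3/5.
Pivot on row 1; the obj-row RHS becomes 6/5 − (-17/5)·2 = 8.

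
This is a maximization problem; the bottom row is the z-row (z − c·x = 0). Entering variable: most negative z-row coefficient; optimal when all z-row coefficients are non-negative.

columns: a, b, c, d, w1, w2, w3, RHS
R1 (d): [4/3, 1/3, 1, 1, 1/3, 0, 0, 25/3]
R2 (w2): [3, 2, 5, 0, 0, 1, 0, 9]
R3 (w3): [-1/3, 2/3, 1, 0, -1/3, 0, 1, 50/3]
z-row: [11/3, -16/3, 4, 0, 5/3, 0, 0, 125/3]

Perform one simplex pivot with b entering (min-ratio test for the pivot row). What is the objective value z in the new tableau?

Ratio test on column b — row 1: (25/3)/(1/3) = 25; row 2: 9/2 = 9/2; row 3: (50/3)/(2/3) = 25. Minimum is 9/2 at row 2 (w2 leaves); pivot element 2.
Pivot on row 2; the z-row RHS becomes 125/3 − (-16/3)·(9/2) = 197/3.

197/3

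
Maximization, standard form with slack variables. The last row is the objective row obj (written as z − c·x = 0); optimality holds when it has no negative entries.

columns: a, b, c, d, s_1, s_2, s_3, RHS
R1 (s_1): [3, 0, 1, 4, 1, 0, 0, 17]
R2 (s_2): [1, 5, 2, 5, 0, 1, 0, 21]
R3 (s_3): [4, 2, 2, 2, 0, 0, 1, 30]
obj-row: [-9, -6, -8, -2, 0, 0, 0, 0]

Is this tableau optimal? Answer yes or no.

no

The obj-row has a negative entry -9 in column a, so it is not optimal.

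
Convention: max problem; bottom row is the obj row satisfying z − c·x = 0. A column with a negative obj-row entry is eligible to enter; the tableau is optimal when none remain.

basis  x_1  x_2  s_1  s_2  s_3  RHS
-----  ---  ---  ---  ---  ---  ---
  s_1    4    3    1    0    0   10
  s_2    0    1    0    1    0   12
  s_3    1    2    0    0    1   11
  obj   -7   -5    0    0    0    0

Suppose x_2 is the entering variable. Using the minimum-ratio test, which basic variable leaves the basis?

s_1

Column x_2 entries and ratios — s_1: 10/3 = 10/3; s_2: 12/1 = 12; s_3: 11/2 = 11/2.
Smallest ratio is 10/3 in the row of s_1, so s_1 leaves.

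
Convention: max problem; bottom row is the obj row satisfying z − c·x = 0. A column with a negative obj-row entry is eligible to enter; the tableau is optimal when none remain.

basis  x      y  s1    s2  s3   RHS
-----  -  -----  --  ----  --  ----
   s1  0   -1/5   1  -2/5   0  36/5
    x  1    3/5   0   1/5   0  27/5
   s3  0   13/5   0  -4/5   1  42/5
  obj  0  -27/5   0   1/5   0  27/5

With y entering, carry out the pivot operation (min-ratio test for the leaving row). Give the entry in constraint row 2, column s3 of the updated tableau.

Ratio test on column y — row 1: entry -1/5 ≤ 0; row 2: (27/5)/(3/5) = 9; row 3: (42/5)/(13/5) = 42/13. Minimum is 42/13 at row 3 (s3 leaves); pivot element 13/5.
Divide row 3 by 13/5; eliminate column y from the other rows.
Row 2 update in column s3: 0 − (3/5)·(5/13) = -3/13.

-3/13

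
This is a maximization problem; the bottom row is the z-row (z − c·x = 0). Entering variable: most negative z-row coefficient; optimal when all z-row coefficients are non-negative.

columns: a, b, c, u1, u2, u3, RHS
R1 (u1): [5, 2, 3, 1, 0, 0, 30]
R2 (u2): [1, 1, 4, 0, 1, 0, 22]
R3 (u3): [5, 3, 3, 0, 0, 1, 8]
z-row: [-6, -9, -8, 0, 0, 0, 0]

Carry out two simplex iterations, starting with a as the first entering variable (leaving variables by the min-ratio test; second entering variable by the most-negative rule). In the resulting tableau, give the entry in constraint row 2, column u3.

Ratio test on column a — row 1: 30/5 = 6; row 2: 22/1 = 22; row 3: 8/5 = 8/5. Minimum is 8/5 at row 3 (u3 leaves); pivot element 5.
Divide row 3 by 5; eliminate column a from the other rows.
Second iteration: most negative z-row entry is -27/5 in column b, so b enters.
Ratio test on column b — row 1: entry -1 ≤ 0; row 2: (102/5)/(2/5) = 51; row 3: (8/5)/(3/5) = 8/3. Minimum is 8/3 at row 3 (a leaves); pivot element 3/5.
Divide row 3 by 3/5; eliminate column b from the other rows.
After both pivots, the entry at constraint row 2, column u3 is -1/3.

-1/3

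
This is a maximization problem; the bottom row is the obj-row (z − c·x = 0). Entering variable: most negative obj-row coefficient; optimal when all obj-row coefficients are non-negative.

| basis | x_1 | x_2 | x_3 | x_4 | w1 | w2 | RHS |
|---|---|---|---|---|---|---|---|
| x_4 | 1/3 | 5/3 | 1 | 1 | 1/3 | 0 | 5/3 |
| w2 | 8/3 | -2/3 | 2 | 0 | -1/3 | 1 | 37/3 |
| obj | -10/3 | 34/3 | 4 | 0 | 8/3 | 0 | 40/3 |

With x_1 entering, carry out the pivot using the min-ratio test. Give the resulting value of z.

Ratio test on column x_1 — row 1: (5/3)/(1/3) = 5; row 2: (37/3)/(8/3) = 37/8. Minimum is 37/8 at row 2 (w2 leaves); pivot element 8/3.
Pivot on row 2; the obj-row RHS becomes 40/3 − (-10/3)·(37/8) = 115/4.

115/4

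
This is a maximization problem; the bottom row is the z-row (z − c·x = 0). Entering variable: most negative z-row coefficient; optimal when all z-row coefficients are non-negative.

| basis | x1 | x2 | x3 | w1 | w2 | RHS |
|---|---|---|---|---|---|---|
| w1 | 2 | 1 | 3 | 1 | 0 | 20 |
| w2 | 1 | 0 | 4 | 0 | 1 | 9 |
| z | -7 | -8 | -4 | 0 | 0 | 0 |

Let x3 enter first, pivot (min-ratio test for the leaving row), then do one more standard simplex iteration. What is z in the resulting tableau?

115

Ratio test on column x3 — row 1: 20/3 = 20/3; row 2: 9/4 = 9/4. Minimum is 9/4 at row 2 (w2 leaves); pivot element 4.
Pivot on row 2; the z-row RHS becomes 0 − (-4)·(9/4) = 9.
Next entering variable (most negative z-row entry -8): x2.
Ratio test on column x2 — row 1: (53/4)/1 = 53/4; row 2: entry 0 ≤ 0. Minimum is 53/4 at row 1 (w1 leaves); pivot element 1.
After the second pivot the z-row RHS is 9 − (-8)·(53/4) = 115.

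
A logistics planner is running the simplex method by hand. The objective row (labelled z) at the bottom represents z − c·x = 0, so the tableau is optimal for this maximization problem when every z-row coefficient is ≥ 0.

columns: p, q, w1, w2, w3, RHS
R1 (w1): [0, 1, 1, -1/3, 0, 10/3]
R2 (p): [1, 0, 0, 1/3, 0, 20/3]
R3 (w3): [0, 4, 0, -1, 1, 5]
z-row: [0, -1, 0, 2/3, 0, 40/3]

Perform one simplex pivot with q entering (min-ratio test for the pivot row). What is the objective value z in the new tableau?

Ratio test on column q — row 1: (10/3)/1 = 10/3; row 2: entry 0 ≤ 0; row 3: 5/4 = 5/4. Minimum is 5/4 at row 3 (w3 leaves); pivot element 4.
Pivot on row 3; the z-row RHS becomes 40/3 − (-1)·(5/4) = 175/12.

175/12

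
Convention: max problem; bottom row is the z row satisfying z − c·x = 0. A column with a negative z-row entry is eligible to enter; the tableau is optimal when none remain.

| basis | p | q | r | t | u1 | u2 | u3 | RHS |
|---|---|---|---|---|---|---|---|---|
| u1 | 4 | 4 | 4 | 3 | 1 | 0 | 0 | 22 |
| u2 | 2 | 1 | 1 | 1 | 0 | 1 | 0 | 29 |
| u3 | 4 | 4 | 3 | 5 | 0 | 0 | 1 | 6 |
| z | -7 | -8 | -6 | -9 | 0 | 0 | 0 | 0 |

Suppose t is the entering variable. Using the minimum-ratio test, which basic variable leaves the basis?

Column t entries and ratios — u1: 22/3 = 22/3; u2: 29/1 = 29; u3: 6/5 = 6/5.
Smallest ratio is 6/5 in the row of u3, so u3 leaves.

u3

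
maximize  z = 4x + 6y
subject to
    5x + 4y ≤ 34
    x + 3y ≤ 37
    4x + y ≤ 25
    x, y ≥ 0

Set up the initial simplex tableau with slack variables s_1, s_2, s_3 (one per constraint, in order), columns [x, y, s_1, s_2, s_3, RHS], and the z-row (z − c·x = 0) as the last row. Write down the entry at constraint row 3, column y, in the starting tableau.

1

Constraint 3 has coefficient 1 on y.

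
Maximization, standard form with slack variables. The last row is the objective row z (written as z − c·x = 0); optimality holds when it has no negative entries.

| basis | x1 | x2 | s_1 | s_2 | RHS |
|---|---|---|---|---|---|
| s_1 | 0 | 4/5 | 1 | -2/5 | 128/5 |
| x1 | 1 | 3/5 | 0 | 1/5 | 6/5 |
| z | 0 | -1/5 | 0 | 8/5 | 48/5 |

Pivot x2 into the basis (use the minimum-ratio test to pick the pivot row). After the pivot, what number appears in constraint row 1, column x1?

Ratio test on column x2 — row 1: (128/5)/(4/5) = 32; row 2: (6/5)/(3/5) = 2. Minimum is 2 at row 2 (x1 leaves); pivot element 3/5.
Divide row 2 by 3/5; eliminate column x2 from the other rows.
Row 1 update in column x1: 0 − (4/5)·(5/3) = -4/3.

-4/3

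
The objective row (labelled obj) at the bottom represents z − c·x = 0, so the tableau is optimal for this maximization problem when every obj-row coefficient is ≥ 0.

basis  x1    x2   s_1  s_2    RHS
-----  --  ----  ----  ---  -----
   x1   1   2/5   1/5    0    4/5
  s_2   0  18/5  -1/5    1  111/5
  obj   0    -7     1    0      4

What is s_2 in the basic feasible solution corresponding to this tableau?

s_2 is basic (row 2); its value is the RHS of that row, 111/5.

111/5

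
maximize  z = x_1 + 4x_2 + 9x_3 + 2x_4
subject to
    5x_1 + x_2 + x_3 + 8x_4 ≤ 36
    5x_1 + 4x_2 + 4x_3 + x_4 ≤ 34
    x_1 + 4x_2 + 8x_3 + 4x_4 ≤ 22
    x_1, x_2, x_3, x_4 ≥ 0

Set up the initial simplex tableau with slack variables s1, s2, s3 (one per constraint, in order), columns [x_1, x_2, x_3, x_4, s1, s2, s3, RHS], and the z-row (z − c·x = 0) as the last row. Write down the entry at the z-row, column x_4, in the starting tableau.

The z-row carries the negated objective coefficients: the x_4 entry is -2.

-2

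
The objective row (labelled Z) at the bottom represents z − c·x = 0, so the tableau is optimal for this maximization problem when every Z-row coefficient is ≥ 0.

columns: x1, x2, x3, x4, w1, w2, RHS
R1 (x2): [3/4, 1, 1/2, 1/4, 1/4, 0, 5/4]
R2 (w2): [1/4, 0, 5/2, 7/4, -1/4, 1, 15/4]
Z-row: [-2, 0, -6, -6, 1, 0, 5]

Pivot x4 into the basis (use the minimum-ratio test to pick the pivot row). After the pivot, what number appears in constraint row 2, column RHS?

15/7

Ratio test on column x4 — row 1: (5/4)/(1/4) = 5; row 2: (15/4)/(7/4) = 15/7. Minimum is 15/7 at row 2 (w2 leaves); pivot element 7/4.
Divide row 2 by 7/4; eliminate column x4 from the other rows.
In the new row 2, the RHS entry is the old entry divided by the pivot: (15/4)/(7/4) = 15/7.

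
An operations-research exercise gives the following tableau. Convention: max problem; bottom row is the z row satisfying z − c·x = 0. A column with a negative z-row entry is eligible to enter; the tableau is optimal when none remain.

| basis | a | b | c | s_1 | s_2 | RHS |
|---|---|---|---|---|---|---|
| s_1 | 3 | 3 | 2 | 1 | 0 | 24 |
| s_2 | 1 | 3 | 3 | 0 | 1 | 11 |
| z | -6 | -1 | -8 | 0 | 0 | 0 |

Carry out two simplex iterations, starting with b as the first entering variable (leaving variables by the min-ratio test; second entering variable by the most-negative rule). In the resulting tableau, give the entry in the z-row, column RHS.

88/3

Ratio test on column b — row 1: 24/3 = 8; row 2: 11/3 = 11/3. Minimum is 11/3 at row 2 (s_2 leaves); pivot element 3.
Divide row 2 by 3; eliminate column b from the other rows.
Second iteration: most negative z-row entry is -7 in column c, so c enters.
Ratio test on column c — row 1: entry -1 ≤ 0; row 2: (11/3)/1 = 11/3. Minimum is 11/3 at row 2 (b leaves); pivot element 1.
Divide row 2 by 1; eliminate column c from the other rows.
After both pivots, the entry at the z-row, column RHS is 88/3.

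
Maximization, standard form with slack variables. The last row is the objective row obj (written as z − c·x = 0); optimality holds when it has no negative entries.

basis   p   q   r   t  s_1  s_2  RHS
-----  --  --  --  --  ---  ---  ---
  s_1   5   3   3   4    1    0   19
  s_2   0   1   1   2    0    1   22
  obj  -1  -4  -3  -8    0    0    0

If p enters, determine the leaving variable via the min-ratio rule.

s_1

Column p entries and ratios — s_1: 19/5 = 19/5; s_2: 0 ≤ 0, skip.
Smallest ratio is 19/5 in the row of s_1, so s_1 leaves.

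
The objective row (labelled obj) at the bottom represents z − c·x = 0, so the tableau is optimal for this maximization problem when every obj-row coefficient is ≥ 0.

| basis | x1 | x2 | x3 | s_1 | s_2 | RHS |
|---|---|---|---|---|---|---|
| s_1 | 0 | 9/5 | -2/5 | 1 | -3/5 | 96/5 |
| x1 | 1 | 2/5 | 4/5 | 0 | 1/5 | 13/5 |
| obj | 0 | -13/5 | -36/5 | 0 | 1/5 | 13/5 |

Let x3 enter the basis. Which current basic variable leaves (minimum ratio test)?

x1

Column x3 entries and ratios — s_1: -2/5 ≤ 0, skip; x1: (13/5)/(4/5) = 13/4.
Smallest ratio is 13/4 in the row of x1, so x1 leaves.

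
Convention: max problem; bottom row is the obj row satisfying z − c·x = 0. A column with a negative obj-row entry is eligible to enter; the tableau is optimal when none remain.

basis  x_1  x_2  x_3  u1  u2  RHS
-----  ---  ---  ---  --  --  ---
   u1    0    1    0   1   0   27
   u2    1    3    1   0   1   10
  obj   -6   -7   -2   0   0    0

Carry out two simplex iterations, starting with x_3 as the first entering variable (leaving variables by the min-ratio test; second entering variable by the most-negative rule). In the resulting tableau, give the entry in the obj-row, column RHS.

Ratio test on column x_3 — row 1: entry 0 ≤ 0; row 2: 10/1 = 10. Minimum is 10 at row 2 (u2 leaves); pivot element 1.
Divide row 2 by 1; eliminate column x_3 from the other rows.
Second iteration: most negative obj-row entry is -4 in column x_1, so x_1 enters.
Ratio test on column x_1 — row 1: entry 0 ≤ 0; row 2: 10/1 = 10. Minimum is 10 at row 2 (x_3 leaves); pivot element 1.
Divide row 2 by 1; eliminate column x_1 from the other rows.
After both pivots, the entry at the obj-row, column RHS is 60.

60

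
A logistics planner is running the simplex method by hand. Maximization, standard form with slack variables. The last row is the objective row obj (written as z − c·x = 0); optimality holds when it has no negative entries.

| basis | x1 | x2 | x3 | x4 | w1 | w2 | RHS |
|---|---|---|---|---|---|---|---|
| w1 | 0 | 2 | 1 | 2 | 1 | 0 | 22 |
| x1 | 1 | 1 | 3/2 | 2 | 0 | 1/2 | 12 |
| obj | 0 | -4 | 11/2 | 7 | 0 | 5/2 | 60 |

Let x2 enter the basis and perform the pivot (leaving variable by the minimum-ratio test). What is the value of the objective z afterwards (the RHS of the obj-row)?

104

Ratio test on column x2 — row 1: 22/2 = 11; row 2: 12/1 = 12. Minimum is 11 at row 1 (w1 leaves); pivot element 2.
Pivot on row 1; the obj-row RHS becomes 60 − (-4)·11 = 104.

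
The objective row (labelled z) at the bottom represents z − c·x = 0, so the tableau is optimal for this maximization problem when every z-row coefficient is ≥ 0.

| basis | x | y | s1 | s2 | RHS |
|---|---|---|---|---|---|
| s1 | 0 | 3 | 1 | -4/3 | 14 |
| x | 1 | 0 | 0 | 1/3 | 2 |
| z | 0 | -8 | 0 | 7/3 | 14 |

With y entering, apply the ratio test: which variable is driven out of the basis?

Column y entries and ratios — s1: 14/3 = 14/3; x: 0 ≤ 0, skip.
Smallest ratio is 14/3 in the row of s1, so s1 leaves.

s1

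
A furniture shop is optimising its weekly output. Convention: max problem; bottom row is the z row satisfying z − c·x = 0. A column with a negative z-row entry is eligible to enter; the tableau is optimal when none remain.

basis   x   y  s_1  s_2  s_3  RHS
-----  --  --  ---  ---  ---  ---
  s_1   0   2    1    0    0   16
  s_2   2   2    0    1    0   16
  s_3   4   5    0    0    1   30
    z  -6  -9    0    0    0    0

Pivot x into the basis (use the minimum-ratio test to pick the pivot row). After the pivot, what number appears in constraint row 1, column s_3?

Ratio test on column x — row 1: entry 0 ≤ 0; row 2: 16/2 = 8; row 3: 30/4 = 15/2. Minimum is 15/2 at row 3 (s_3 leaves); pivot element 4.
Divide row 3 by 4; eliminate column x from the other rows.
Row 1 update in column s_3: 0 − 0·(1/4) = 0.

0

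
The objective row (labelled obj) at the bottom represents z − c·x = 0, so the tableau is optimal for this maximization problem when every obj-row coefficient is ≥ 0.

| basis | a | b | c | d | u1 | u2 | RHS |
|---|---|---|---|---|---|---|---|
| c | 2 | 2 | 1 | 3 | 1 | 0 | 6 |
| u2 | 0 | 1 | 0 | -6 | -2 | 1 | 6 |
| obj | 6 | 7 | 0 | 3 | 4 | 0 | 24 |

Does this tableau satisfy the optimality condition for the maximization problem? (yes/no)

yes

Every obj-row coefficient is ≥ 0, so the tableau is optimal.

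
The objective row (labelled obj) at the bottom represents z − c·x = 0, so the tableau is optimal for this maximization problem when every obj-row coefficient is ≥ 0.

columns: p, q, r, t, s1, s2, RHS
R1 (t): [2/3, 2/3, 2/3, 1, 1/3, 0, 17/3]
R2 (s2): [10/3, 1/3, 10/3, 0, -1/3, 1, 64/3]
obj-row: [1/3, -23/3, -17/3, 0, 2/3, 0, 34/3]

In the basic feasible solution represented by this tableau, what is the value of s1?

s1 is not in the basis, so in the current basic feasible solution s1 = 0.

0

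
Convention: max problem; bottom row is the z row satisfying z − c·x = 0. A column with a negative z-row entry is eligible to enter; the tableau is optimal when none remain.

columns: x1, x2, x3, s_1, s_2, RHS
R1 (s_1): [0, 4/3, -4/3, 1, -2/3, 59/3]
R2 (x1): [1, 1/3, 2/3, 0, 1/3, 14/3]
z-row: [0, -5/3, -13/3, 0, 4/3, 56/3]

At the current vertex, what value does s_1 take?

s_1 is basic (row 1); its value is the RHS of that row, 59/3.

59/3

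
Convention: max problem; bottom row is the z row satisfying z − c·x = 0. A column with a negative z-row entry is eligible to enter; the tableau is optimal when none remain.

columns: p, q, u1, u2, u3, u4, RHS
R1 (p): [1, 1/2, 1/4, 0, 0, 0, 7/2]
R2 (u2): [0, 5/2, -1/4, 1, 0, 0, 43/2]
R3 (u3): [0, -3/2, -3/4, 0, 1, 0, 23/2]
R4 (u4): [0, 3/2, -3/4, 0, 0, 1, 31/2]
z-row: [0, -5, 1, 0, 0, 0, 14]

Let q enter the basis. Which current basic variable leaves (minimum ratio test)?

Column q entries and ratios — p: (7/2)/(1/2) = 7; u2: (43/2)/(5/2) = 43/5; u3: -3/2 ≤ 0, skip; u4: (31/2)/(3/2) = 31/3.
Smallest ratio is 7 in the row of p, so p leaves.

p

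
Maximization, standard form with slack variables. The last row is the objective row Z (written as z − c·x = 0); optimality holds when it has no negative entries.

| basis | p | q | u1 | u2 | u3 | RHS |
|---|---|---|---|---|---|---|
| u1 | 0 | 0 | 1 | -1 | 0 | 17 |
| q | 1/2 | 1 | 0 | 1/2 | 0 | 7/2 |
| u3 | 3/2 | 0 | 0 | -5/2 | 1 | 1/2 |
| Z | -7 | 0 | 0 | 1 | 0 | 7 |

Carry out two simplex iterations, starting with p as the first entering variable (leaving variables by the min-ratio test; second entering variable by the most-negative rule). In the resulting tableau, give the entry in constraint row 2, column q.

Ratio test on column p — row 1: entry 0 ≤ 0; row 2: (7/2)/(1/2) = 7; row 3: (1/2)/(3/2) = 1/3. Minimum is 1/3 at row 3 (u3 leaves); pivot element 3/2.
Divide row 3 by 3/2; eliminate column p from the other rows.
Second iteration: most negative Z-row entry is -32/3 in column u2, so u2 enters.
Ratio test on column u2 — row 1: entry -1 ≤ 0; row 2: (10/3)/(4/3) = 5/2; row 3: entry -5/3 ≤ 0. Minimum is 5/2 at row 2 (q leaves); pivot element 4/3.
Divide row 2 by 4/3; eliminate column u2 from the other rows.
After both pivots, the entry at constraint row 2, column q is 3/4.

3/4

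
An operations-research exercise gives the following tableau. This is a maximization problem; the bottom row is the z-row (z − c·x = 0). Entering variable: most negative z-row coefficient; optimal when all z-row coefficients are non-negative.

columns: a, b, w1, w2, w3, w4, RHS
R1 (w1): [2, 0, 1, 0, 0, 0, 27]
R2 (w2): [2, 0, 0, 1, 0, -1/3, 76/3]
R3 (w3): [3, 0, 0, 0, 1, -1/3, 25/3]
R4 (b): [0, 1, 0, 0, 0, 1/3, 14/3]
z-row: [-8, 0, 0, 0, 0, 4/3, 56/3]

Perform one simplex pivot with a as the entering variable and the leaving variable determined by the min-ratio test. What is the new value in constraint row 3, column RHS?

Ratio test on column a — row 1: 27/2 = 27/2; row 2: (76/3)/2 = 38/3; row 3: (25/3)/3 = 25/9; row 4: entry 0 ≤ 0. Minimum is 25/9 at row 3 (w3 leaves); pivot element 3.
Divide row 3 by 3; eliminate column a from the other rows.
In the new row 3, the RHS entry is the old entry divided by the pivot: (25/3)/3 = 25/9.

25/9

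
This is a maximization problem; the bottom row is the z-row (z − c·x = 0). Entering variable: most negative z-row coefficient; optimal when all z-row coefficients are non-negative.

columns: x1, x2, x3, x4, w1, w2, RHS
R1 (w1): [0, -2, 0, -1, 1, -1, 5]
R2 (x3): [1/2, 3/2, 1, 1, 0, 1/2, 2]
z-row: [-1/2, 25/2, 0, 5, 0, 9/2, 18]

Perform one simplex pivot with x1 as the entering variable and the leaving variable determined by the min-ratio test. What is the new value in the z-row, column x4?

Ratio test on column x1 — row 1: entry 0 ≤ 0; row 2: 2/(1/2) = 4. Minimum is 4 at row 2 (x3 leaves); pivot element 1/2.
Divide row 2 by 1/2; eliminate column x1 from the other rows.
z-row update in column x4: 5 − (-1/2)·2 = 6.

6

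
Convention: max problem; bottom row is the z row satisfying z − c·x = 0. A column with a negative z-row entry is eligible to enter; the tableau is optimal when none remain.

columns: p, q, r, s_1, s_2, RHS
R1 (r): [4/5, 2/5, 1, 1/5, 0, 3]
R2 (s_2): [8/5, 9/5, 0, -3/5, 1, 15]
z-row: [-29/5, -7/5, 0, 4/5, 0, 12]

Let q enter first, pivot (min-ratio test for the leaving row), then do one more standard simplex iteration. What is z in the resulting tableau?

Ratio test on column q — row 1: 3/(2/5) = 15/2; row 2: 15/(9/5) = 25/3. Minimum is 15/2 at row 1 (r leaves); pivot element 2/5.
Pivot on row 1; the z-row RHS becomes 12 − (-7/5)·(15/2) = 45/2.
Next entering variable (most negative z-row entry -3): p.
Ratio test on column p — row 1: (15/2)/2 = 15/4; row 2: entry -2 ≤ 0. Minimum is 15/4 at row 1 (q leaves); pivot element 2.
After the second pivot the z-row RHS is 45/2 − (-3)·(15/4) = 135/4.

135/4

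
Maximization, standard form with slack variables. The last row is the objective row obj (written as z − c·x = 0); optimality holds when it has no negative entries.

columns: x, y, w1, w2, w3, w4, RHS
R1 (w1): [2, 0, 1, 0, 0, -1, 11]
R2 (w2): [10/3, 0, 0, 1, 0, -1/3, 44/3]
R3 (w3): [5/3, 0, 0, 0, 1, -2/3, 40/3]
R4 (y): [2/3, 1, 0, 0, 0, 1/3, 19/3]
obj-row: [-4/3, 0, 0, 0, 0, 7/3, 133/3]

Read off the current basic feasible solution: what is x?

x is not in the basis, so in the current basic feasible solution x = 0.

0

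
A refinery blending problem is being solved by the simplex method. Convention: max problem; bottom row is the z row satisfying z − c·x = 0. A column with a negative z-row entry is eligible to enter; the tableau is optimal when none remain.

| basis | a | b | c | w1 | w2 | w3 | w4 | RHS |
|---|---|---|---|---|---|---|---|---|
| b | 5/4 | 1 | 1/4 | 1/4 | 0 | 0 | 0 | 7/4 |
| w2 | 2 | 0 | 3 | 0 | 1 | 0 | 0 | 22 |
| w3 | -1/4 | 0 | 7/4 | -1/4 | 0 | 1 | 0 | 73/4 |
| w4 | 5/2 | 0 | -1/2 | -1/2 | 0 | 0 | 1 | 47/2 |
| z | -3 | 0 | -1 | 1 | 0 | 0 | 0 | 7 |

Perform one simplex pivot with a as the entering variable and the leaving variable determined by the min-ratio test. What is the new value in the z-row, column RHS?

56/5

Ratio test on column a — row 1: (7/4)/(5/4) = 7/5; row 2: 22/2 = 11; row 3: entry -1/4 ≤ 0; row 4: (47/2)/(5/2) = 47/5. Minimum is 7/5 at row 1 (b leaves); pivot element 5/4.
Divide row 1 by 5/4; eliminate column a from the other rows.
z-row update in column RHS: 7 − (-3)·(7/5) = 56/5.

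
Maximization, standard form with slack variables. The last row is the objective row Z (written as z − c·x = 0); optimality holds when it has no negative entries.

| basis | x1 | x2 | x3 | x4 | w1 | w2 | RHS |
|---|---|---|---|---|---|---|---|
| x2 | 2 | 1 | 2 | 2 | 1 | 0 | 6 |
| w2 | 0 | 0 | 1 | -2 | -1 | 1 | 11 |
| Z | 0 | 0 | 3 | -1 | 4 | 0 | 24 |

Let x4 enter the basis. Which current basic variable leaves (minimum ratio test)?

Column x4 entries and ratios — x2: 6/2 = 3; w2: -2 ≤ 0, skip.
Smallest ratio is 3 in the row of x2, so x2 leaves.

x2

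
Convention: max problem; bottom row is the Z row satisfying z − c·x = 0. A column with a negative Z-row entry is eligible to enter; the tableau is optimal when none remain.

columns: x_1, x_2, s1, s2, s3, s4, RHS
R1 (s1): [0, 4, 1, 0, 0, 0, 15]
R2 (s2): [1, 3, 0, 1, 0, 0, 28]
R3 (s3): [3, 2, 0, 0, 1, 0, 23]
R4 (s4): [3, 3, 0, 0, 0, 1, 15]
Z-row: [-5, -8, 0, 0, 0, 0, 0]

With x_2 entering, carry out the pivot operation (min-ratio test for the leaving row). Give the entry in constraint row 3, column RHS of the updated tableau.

Ratio test on column x_2 — row 1: 15/4 = 15/4; row 2: 28/3 = 28/3; row 3: 23/2 = 23/2; row 4: 15/3 = 5. Minimum is 15/4 at row 1 (s1 leaves); pivot element 4.
Divide row 1 by 4; eliminate column x_2 from the other rows.
Row 3 update in column RHS: 23 − 2·(15/4) = 31/2.

31/2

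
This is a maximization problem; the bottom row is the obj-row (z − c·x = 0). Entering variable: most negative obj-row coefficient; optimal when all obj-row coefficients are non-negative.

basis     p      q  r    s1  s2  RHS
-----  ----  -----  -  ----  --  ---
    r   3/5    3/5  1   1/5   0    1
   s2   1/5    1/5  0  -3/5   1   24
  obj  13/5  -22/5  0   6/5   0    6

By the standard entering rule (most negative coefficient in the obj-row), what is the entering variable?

q

Negative obj-row entries: q: -22/5.
The most negative is -22/5 in column q, so q enters.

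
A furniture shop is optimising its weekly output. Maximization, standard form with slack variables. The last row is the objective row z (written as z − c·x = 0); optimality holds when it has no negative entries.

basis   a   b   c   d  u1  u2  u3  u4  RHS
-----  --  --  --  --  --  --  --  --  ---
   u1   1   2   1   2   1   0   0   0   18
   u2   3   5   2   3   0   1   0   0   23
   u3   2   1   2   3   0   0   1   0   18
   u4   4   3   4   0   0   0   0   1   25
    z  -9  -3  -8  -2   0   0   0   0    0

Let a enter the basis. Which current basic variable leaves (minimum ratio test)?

u4

Column a entries and ratios — u1: 18/1 = 18; u2: 23/3 = 23/3; u3: 18/2 = 9; u4: 25/4 = 25/4.
Smallest ratio is 25/4 in the row of u4, so u4 leaves.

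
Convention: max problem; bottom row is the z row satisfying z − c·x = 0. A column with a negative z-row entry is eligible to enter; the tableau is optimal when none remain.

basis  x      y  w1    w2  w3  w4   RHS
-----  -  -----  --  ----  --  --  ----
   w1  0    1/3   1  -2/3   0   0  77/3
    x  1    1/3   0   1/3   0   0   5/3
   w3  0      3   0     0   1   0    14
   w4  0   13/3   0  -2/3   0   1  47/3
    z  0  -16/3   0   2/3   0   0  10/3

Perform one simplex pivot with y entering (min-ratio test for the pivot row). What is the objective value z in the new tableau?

Ratio test on column y — row 1: (77/3)/(1/3) = 77; row 2: (5/3)/(1/3) = 5; row 3: 14/3 = 14/3; row 4: (47/3)/(13/3) = 47/13. Minimum is 47/13 at row 4 (w4 leaves); pivot element 13/3.
Pivot on row 4; the z-row RHS becomes 10/3 − (-16/3)·(47/13) = 294/13.

294/13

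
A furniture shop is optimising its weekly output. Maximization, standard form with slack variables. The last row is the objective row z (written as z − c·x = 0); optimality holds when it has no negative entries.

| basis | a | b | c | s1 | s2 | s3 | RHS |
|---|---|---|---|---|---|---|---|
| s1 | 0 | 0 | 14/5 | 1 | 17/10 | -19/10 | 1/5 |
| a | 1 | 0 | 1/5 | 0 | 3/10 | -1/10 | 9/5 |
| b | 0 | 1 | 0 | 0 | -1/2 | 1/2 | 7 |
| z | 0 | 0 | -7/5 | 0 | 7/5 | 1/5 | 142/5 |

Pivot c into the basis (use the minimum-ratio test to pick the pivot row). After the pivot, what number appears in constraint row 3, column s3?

1/2

Ratio test on column c — row 1: (1/5)/(14/5) = 1/14; row 2: (9/5)/(1/5) = 9; row 3: entry 0 ≤ 0. Minimum is 1/14 at row 1 (s1 leaves); pivot element 14/5.
Divide row 1 by 14/5; eliminate column c from the other rows.
Row 3 update in column s3: 1/2 − 0·(-19/28) = 1/2.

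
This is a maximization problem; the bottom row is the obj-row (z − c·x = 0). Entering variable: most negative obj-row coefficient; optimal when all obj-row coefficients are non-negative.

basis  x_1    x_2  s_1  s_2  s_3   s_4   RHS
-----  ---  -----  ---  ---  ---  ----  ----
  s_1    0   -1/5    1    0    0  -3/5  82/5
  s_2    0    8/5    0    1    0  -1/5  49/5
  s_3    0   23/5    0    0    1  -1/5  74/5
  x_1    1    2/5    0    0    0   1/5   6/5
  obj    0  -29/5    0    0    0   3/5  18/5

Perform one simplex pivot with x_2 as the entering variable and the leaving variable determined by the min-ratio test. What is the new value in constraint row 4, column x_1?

Ratio test on column x_2 — row 1: entry -1/5 ≤ 0; row 2: (49/5)/(8/5) = 49/8; row 3: (74/5)/(23/5) = 74/23; row 4: (6/5)/(2/5) = 3. Minimum is 3 at row 4 (x_1 leaves); pivot element 2/5.
Divide row 4 by 2/5; eliminate column x_2 from the other rows.
In the new row 4, the x_1 entry is the old entry divided by the pivot: 1/(2/5) = 5/2.

5/2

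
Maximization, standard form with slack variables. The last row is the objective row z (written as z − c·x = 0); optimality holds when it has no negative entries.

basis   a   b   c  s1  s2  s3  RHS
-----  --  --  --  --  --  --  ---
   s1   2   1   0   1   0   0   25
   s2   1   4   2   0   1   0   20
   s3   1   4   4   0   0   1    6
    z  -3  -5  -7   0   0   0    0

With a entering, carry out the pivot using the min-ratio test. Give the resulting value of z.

18

Ratio test on column a — row 1: 25/2 = 25/2; row 2: 20/1 = 20; row 3: 6/1 = 6. Minimum is 6 at row 3 (s3 leaves); pivot element 1.
Pivot on row 3; the z-row RHS becomes 0 − (-3)·6 = 18.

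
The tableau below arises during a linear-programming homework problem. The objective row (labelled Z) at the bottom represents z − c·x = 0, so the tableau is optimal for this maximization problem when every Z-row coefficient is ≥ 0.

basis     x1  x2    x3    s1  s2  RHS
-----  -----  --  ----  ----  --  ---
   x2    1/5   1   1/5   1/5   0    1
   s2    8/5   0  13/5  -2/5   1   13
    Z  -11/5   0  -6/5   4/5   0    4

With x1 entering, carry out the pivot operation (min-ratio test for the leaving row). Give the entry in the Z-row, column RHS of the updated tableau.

Ratio test on column x1 — row 1: 1/(1/5) = 5; row 2: 13/(8/5) = 65/8. Minimum is 5 at row 1 (x2 leaves); pivot element 1/5.
Divide row 1 by 1/5; eliminate column x1 from the other rows.
Z-row update in column RHS: 4 − (-11/5)·5 = 15.

15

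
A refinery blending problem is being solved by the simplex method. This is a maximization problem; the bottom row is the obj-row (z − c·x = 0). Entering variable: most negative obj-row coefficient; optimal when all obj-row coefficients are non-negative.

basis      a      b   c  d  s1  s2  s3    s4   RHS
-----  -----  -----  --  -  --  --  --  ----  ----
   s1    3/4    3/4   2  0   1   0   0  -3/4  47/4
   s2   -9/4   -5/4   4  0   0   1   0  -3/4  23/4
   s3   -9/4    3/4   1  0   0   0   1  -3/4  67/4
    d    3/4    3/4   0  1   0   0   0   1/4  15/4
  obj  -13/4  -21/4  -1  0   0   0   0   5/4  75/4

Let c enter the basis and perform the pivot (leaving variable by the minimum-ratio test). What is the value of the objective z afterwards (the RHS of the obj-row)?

Ratio test on column c — row 1: (47/4)/2 = 47/8; row 2: (23/4)/4 = 23/16; row 3: (67/4)/1 = 67/4; row 4: entry 0 ≤ 0. Minimum is 23/16 at row 2 (s2 leaves); pivot element 4.
Pivot on row 2; the obj-row RHS becomes 75/4 − (-1)·(23/16) = 323/16.

323/16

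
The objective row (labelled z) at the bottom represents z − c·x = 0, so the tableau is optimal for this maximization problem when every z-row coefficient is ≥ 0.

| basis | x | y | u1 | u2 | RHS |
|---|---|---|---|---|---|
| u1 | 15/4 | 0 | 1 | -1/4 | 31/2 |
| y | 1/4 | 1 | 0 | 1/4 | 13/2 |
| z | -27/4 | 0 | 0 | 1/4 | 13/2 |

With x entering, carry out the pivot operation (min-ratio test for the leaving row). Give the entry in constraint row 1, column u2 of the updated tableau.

Ratio test on column x — row 1: (31/2)/(15/4) = 62/15; row 2: (13/2)/(1/4) = 26. Minimum is 62/15 at row 1 (u1 leaves); pivot element 15/4.
Divide row 1 by 15/4; eliminate column x from the other rows.
In the new row 1, the u2 entry is the old entry divided by the pivot: (-1/4)/(15/4) = -1/15.

-1/15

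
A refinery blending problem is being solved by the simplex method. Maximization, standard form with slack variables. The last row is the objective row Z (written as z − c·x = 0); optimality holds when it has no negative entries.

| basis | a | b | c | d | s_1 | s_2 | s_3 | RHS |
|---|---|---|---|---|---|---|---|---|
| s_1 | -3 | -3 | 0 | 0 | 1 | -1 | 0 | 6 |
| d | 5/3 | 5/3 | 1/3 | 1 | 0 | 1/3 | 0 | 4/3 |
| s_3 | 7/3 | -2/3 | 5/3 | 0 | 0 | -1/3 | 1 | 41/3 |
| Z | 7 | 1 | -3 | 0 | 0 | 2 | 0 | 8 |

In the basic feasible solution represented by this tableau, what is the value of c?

0

c is not in the basis, so in the current basic feasible solution c = 0.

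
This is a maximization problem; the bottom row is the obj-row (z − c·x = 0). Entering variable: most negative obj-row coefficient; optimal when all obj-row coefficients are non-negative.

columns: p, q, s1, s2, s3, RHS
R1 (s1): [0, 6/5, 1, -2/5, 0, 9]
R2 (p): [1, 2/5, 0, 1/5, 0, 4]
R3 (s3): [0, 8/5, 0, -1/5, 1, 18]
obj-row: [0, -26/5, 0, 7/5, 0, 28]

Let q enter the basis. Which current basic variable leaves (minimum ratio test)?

s1

Column q entries and ratios — s1: 9/(6/5) = 15/2; p: 4/(2/5) = 10; s3: 18/(8/5) = 45/4.
Smallest ratio is 15/2 in the row of s1, so s1 leaves.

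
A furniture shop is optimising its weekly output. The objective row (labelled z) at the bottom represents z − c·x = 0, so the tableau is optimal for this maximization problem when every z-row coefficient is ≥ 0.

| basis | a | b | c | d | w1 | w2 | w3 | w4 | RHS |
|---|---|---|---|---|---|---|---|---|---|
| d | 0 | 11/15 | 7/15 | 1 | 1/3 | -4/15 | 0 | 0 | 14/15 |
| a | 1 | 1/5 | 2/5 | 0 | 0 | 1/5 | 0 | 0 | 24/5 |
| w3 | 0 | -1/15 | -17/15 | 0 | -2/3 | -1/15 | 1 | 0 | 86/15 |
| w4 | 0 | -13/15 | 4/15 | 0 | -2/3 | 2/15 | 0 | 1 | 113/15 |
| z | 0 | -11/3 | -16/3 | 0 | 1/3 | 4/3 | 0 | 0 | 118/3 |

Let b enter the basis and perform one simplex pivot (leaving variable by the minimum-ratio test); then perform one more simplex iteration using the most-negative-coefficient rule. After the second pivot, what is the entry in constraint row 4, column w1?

Ratio test on column b — row 1: (14/15)/(11/15) = 14/11; row 2: (24/5)/(1/5) = 24; row 3: entry -1/15 ≤ 0; row 4: entry -13/15 ≤ 0. Minimum is 14/11 at row 1 (d leaves); pivot element 11/15.
Divide row 1 by 11/15; eliminate column b from the other rows.
Second iteration: most negative z-row entry is -3 in column c, so c enters.
Ratio test on column c — row 1: (14/11)/(7/11) = 2; row 2: (50/11)/(3/11) = 50/3; row 3: entry -12/11 ≤ 0; row 4: (95/11)/(9/11) = 95/9. Minimum is 2 at row 1 (b leaves); pivot element 7/11.
Divide row 1 by 7/11; eliminate column c from the other rows.
After both pivots, the entry at constraint row 4, column w1 is -6/7.

-6/7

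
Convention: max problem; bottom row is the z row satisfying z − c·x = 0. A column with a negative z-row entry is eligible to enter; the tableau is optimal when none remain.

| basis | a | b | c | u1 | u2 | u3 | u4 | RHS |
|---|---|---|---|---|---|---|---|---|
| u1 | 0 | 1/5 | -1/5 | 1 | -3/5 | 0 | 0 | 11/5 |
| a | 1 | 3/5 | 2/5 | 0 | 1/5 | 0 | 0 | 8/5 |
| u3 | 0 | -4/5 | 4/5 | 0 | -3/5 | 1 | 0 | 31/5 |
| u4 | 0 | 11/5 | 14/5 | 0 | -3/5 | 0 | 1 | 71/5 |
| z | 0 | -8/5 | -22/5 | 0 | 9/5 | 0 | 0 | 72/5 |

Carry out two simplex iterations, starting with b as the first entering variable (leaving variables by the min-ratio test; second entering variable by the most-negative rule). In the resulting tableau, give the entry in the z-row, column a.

11

Ratio test on column b — row 1: (11/5)/(1/5) = 11; row 2: (8/5)/(3/5) = 8/3; row 3: entry -4/5 ≤ 0; row 4: (71/5)/(11/5) = 71/11. Minimum is 8/3 at row 2 (a leaves); pivot element 3/5.
Divide row 2 by 3/5; eliminate column b from the other rows.
Second iteration: most negative z-row entry is -10/3 in column c, so c enters.
Ratio test on column c — row 1: entry -1/3 ≤ 0; row 2: (8/3)/(2/3) = 4; row 3: (25/3)/(4/3) = 25/4; row 4: (25/3)/(4/3) = 25/4. Minimum is 4 at row 2 (b leaves); pivot element 2/3.
Divide row 2 by 2/3; eliminate column c from the other rows.
After both pivots, the entry at the z-row, column a is 11.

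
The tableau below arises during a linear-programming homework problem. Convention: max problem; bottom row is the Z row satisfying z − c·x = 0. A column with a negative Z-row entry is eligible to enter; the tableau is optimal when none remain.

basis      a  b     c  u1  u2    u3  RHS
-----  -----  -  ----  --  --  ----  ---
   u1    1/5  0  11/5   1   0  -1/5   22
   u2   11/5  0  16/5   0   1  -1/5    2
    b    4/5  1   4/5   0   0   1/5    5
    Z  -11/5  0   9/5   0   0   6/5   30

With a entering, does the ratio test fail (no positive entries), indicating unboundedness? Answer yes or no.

no

Column a has positive entries in row(s) 1, 2, 3, so the ratio test bounds it — not unbounded.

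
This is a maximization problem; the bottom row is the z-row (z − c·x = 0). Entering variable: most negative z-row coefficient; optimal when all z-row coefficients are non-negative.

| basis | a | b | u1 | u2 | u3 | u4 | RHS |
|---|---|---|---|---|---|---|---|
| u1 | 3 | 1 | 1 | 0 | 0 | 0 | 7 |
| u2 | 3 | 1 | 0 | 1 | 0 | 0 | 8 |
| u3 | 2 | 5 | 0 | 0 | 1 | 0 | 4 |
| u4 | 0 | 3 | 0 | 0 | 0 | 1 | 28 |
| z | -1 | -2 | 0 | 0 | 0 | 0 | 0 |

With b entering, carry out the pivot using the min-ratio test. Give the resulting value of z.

8/5

Ratio test on column b — row 1: 7/1 = 7; row 2: 8/1 = 8; row 3: 4/5 = 4/5; row 4: 28/3 = 28/3. Minimum is 4/5 at row 3 (u3 leaves); pivot element 5.
Pivot on row 3; the z-row RHS becomes 0 − (-2)·(4/5) = 8/5.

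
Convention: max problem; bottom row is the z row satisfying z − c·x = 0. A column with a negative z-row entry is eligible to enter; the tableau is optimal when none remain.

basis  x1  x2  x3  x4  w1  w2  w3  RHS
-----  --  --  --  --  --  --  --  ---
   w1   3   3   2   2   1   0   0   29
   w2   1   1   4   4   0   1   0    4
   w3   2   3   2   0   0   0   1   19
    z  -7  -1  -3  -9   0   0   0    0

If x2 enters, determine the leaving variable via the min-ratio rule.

w2

Column x2 entries and ratios — w1: 29/3 = 29/3; w2: 4/1 = 4; w3: 19/3 = 19/3.
Smallest ratio is 4 in the row of w2, so w2 leaves.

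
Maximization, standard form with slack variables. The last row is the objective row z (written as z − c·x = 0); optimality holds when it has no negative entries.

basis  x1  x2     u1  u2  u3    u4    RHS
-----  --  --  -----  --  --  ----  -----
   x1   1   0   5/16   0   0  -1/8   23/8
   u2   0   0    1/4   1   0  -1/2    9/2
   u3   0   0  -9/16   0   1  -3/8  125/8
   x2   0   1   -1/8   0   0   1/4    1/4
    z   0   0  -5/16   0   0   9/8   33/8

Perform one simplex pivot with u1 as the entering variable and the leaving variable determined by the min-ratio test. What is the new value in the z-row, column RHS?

7

Ratio test on column u1 — row 1: (23/8)/(5/16) = 46/5; row 2: (9/2)/(1/4) = 18; row 3: entry -9/16 ≤ 0; row 4: entry -1/8 ≤ 0. Minimum is 46/5 at row 1 (x1 leaves); pivot element 5/16.
Divide row 1 by 5/16; eliminate column u1 from the other rows.
z-row update in column RHS: 33/8 − (-5/16)·(46/5) = 7.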